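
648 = 648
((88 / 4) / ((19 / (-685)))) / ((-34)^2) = -7535 / 10982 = -0.69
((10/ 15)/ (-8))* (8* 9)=-6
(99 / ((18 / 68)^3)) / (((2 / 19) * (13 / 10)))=39005.39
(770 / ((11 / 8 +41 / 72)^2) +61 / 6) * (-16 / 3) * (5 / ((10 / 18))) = -359224 / 35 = -10263.54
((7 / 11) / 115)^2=49 / 1600225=0.00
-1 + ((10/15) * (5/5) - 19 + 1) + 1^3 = -52/3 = -17.33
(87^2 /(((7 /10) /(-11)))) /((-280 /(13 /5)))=1104.46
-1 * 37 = -37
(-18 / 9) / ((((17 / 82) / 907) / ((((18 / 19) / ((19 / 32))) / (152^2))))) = -1338732 / 2215457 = -0.60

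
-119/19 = -6.26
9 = 9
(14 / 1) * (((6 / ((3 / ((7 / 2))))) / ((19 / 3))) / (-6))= -2.58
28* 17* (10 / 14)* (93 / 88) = 7905 / 22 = 359.32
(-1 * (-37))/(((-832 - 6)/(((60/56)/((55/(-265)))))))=29415/129052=0.23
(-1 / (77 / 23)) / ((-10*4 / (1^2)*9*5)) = 23 / 138600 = 0.00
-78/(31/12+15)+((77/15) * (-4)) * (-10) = 127168/633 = 200.90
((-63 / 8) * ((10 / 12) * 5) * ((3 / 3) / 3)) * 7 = -1225 / 16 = -76.56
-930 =-930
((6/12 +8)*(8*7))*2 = 952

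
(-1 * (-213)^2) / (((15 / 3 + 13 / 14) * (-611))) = 12.52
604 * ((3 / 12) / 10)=151 / 10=15.10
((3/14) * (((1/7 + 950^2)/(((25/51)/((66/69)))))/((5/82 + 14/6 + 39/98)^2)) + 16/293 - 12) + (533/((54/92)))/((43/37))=2723862718283054356889/55396752451598475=49170.08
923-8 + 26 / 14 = 6418 / 7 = 916.86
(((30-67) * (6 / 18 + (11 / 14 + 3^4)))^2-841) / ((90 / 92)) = 9436197.22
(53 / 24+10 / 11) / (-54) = -823 / 14256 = -0.06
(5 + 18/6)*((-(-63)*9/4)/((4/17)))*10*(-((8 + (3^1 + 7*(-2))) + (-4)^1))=337365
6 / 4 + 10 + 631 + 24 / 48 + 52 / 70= 22531 / 35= 643.74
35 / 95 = 7 / 19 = 0.37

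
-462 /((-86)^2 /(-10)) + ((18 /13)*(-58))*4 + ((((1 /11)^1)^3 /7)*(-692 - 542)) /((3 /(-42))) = -10197907063 /31993247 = -318.75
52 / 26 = 2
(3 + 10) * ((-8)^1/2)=-52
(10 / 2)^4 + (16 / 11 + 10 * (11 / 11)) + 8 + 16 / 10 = 35533 / 55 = 646.05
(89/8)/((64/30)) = 1335/256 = 5.21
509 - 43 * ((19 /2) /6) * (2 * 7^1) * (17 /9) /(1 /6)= -92642 /9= -10293.56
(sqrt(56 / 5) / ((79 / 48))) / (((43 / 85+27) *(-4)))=-204 *sqrt(70) / 92351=-0.02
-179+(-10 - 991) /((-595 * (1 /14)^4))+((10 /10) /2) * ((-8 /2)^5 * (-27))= 6653313 /85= 78274.27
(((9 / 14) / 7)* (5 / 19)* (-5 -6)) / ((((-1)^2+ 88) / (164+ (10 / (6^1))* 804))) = -372240 / 82859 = -4.49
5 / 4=1.25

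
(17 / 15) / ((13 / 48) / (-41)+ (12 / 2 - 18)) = -11152 / 118145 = -0.09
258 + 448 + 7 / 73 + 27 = 53516 / 73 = 733.10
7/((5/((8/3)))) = 56/15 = 3.73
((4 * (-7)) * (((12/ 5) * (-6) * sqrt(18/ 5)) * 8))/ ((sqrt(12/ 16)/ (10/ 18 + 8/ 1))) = 275968 * sqrt(30)/ 25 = 60461.56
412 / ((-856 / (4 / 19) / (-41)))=8446 / 2033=4.15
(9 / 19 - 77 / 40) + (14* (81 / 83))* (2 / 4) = 339371 / 63080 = 5.38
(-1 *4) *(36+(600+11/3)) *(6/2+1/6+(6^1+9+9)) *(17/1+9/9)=-1251188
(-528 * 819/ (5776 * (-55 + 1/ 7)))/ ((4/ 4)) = 63063/ 46208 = 1.36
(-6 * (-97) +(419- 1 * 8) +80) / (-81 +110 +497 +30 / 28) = 15022 / 7379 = 2.04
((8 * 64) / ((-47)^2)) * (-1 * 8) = -1.85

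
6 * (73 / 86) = 219 / 43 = 5.09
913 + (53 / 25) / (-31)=707522 / 775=912.93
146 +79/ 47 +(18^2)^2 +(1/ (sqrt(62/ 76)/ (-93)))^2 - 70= 5435817/ 47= 115655.68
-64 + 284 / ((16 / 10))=227 / 2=113.50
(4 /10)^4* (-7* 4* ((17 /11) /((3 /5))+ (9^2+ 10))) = -1383424 /20625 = -67.08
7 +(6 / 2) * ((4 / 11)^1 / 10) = 391 / 55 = 7.11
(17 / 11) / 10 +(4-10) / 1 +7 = 127 / 110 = 1.15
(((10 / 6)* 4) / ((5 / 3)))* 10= 40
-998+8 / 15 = -14962 / 15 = -997.47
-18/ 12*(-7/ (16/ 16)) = 21/ 2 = 10.50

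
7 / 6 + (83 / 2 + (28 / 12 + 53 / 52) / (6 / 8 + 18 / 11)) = 180473 / 4095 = 44.07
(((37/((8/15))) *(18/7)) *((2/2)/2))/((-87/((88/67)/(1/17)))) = -22.89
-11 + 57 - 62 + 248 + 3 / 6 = 465 / 2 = 232.50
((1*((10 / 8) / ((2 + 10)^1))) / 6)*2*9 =5 / 16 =0.31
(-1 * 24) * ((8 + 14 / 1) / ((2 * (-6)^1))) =44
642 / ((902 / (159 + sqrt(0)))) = 51039 / 451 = 113.17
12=12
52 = 52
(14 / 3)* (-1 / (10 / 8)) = -56 / 15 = -3.73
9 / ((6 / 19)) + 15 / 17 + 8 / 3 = 3269 / 102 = 32.05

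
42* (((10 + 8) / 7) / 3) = 36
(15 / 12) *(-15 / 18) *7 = -175 / 24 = -7.29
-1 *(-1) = 1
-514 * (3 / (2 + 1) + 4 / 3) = -1199.33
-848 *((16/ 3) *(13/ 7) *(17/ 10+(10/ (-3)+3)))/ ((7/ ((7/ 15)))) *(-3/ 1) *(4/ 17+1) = 3615872/ 1275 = 2835.98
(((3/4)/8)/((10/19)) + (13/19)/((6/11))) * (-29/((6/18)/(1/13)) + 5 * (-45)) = -6558379/19760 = -331.90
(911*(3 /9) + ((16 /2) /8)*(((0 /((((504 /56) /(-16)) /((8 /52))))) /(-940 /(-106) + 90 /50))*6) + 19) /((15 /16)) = 15488 /45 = 344.18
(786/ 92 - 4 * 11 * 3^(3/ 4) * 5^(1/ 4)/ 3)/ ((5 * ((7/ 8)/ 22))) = -7744 * 3^(3/ 4) * 5^(1/ 4)/ 105+34584/ 805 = -208.44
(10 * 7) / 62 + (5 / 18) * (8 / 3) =1565 / 837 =1.87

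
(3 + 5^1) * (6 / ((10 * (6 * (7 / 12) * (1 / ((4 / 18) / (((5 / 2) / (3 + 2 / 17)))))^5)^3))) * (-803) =-4035835286643646751496509171478619488256 / 10281687431587081218066807008368853302001953125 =-0.00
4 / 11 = 0.36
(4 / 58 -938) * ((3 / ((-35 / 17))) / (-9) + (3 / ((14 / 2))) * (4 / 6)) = -255680 / 609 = -419.84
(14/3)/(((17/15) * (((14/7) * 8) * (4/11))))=385/544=0.71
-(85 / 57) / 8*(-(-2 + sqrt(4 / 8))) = -85 / 228 + 85*sqrt(2) / 912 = -0.24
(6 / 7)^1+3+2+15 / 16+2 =985 / 112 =8.79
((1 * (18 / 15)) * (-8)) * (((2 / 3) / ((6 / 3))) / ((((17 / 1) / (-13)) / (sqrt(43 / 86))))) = 1.73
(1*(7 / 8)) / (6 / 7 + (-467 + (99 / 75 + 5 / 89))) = -109025 / 57909928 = -0.00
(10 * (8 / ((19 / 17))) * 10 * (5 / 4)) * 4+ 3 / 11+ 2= 748475 / 209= 3581.22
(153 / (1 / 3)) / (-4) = -459 / 4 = -114.75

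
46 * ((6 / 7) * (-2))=-552 / 7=-78.86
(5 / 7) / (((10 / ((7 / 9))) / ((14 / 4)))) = 7 / 36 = 0.19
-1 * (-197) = 197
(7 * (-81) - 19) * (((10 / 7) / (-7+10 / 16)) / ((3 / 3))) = 46880 / 357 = 131.32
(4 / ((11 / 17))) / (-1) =-68 / 11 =-6.18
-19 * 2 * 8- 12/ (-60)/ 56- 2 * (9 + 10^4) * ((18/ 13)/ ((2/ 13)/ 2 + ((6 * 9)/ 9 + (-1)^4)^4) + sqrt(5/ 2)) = -10009 * sqrt(10)- 1378897593/ 4369960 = -31966.78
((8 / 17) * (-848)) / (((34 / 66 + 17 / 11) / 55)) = -3078240 / 289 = -10651.35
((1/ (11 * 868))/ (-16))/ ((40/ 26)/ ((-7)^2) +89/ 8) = -91/ 155094984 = -0.00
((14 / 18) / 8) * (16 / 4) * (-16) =-56 / 9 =-6.22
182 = 182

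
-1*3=-3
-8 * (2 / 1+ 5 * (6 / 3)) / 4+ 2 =-22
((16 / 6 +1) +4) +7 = 44 / 3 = 14.67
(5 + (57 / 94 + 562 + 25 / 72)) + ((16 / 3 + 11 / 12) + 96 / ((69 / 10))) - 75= 39936895 / 77832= 513.12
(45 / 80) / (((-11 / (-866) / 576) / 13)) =3647592 / 11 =331599.27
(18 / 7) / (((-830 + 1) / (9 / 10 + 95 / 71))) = -2043 / 294295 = -0.01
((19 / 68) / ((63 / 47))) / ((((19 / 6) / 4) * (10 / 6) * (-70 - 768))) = -0.00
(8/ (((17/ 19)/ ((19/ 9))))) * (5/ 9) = 14440/ 1377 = 10.49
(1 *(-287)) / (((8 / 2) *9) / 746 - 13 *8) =107051 / 38774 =2.76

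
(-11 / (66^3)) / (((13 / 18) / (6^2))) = -3 / 1573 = -0.00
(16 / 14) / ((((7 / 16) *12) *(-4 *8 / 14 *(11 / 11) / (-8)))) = 0.76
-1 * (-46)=46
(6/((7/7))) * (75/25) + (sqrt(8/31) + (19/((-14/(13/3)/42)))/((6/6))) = -229 + 2 * sqrt(62)/31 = -228.49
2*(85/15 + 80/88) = 434/33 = 13.15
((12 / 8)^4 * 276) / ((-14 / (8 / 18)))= -621 / 14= -44.36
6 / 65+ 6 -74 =-4414 / 65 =-67.91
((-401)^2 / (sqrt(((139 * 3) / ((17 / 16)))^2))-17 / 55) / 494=150235511 / 181278240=0.83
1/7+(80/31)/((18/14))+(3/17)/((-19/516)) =-1666967/630819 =-2.64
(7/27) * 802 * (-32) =-179648/27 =-6653.63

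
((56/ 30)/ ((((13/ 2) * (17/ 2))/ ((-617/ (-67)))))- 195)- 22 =-48127681/ 222105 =-216.69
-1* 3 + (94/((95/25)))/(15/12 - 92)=-3.27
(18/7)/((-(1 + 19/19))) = -1.29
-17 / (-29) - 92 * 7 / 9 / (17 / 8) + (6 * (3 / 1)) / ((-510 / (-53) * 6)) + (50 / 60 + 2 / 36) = -471599 / 14790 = -31.89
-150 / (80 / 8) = -15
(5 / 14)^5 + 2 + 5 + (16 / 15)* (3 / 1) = 10.21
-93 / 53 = -1.75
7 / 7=1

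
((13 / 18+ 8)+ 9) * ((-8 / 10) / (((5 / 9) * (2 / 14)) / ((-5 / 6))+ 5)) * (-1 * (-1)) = -4466 / 1545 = -2.89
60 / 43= 1.40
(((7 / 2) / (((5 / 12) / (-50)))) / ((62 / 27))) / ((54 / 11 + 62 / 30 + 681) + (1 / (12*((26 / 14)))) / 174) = -8464856400 / 31839887743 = -0.27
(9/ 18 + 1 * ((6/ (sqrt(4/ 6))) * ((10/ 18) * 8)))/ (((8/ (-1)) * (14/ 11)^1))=-55 * sqrt(6)/ 42- 11/ 224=-3.26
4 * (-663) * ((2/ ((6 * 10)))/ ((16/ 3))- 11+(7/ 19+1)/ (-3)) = 23077483/ 760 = 30365.11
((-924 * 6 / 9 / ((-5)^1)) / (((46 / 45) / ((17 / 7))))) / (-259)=-6732 / 5957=-1.13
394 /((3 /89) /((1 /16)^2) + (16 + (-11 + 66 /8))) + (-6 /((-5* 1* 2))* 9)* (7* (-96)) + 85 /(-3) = -425177213 /116835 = -3639.13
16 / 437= 0.04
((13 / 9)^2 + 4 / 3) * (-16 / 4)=-1108 / 81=-13.68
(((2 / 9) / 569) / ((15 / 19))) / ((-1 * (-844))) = 19 / 32415930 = 0.00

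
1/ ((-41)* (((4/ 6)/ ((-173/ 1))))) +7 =1093/ 82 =13.33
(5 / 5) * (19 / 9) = 19 / 9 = 2.11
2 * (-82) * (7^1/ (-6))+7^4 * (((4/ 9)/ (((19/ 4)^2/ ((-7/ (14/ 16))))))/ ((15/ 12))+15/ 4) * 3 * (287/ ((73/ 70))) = 1135908171391/ 158118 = 7183927.01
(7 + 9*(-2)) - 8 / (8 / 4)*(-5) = 9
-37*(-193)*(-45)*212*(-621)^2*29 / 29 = -26271847114740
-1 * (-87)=87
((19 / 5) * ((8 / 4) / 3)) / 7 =38 / 105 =0.36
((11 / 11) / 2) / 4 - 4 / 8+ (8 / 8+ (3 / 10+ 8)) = 357 / 40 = 8.92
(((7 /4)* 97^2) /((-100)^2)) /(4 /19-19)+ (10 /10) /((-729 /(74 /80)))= -44070353 /495720000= -0.09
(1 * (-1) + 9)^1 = 8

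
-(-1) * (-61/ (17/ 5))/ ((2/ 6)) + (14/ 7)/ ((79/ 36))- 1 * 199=-251.91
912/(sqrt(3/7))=1393.10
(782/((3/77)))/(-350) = -4301/75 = -57.35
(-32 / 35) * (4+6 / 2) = -32 / 5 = -6.40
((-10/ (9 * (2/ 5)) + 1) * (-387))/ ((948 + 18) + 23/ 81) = 55728/ 78269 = 0.71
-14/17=-0.82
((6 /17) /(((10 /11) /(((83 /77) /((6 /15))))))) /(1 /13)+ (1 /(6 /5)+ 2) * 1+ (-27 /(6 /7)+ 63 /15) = -38791 /3570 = -10.87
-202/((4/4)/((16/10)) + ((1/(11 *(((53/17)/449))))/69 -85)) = 65006832/27092161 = 2.40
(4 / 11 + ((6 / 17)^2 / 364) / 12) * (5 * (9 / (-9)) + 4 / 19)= -420817 / 241604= -1.74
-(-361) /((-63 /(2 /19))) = -38 /63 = -0.60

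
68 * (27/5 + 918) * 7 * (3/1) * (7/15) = 15383844/25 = 615353.76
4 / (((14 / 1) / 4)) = 8 / 7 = 1.14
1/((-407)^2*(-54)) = -1/8945046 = -0.00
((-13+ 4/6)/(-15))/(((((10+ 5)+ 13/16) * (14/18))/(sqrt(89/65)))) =0.08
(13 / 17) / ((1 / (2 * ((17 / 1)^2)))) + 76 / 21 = 9358 / 21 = 445.62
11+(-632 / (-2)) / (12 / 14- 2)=-265.50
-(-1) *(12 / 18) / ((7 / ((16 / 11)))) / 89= 32 / 20559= 0.00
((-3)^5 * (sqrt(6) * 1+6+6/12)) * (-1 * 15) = 3645 * sqrt(6)+47385/2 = 32620.89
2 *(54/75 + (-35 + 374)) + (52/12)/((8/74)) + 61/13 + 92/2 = 3003841/3900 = 770.22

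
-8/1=-8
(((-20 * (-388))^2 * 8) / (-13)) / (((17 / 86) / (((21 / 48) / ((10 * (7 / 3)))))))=-776807040 / 221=-3514963.98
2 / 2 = 1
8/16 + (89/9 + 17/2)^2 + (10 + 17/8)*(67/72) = 1814059/5184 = 349.93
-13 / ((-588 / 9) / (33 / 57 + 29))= 10959 / 1862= 5.89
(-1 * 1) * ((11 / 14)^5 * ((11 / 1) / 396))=-161051 / 19361664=-0.01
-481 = -481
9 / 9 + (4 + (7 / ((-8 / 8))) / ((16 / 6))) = 19 / 8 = 2.38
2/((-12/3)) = -1/2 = -0.50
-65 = -65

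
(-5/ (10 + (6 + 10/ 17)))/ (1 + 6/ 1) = -85/ 1974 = -0.04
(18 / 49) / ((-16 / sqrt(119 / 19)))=-9 * sqrt(2261) / 7448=-0.06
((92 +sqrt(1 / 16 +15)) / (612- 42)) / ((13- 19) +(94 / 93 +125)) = 31 * sqrt(241) / 8482360 +1426 / 1060295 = 0.00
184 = 184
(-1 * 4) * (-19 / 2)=38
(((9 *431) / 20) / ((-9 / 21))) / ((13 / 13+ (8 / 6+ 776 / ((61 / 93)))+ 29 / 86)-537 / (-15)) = -71222319 / 192247934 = -0.37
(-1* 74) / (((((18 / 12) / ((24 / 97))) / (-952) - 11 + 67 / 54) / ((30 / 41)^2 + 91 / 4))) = 1191252291264 / 6751317931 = 176.45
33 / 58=0.57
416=416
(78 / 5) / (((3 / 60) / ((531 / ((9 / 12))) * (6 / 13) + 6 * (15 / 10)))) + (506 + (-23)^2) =105795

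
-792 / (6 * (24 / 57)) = -627 / 2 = -313.50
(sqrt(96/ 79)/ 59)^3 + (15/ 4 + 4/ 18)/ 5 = 384 * sqrt(474)/ 1281770339 + 143/ 180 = 0.79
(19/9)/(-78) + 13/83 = 7549/58266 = 0.13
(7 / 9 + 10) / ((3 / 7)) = 679 / 27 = 25.15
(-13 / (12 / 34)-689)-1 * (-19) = -706.83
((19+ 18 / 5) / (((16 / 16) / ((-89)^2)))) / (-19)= -895073 / 95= -9421.82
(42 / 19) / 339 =14 / 2147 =0.01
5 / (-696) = -5 / 696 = -0.01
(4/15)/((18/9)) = 0.13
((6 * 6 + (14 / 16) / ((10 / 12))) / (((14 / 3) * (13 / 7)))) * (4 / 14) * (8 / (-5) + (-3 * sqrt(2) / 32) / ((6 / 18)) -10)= -4959 / 350 -1539 * sqrt(2) / 4480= -14.65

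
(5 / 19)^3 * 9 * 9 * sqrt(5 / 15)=3375 * sqrt(3) / 6859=0.85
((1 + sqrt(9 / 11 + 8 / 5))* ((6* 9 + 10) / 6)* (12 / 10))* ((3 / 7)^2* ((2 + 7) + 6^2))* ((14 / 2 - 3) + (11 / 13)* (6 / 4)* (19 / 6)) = 540432 / 637 + 540432* sqrt(7315) / 35035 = 2167.71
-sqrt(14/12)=-sqrt(42)/6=-1.08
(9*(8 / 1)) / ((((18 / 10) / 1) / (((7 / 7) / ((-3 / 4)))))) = -160 / 3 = -53.33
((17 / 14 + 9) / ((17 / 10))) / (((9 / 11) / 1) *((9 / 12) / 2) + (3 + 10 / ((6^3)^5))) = 1849002451845120 / 1017627239436689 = 1.82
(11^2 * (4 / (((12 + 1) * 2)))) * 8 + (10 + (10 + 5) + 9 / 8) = 18205 / 104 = 175.05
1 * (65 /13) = 5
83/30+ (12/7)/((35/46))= 5.02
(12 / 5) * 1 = 12 / 5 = 2.40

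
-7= -7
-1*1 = -1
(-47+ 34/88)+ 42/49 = -14093/308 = -45.76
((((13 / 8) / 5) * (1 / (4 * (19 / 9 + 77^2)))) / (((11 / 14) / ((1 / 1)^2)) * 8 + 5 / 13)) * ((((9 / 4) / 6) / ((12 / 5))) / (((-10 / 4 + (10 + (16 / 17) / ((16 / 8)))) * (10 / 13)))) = 138411 / 2644585369600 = 0.00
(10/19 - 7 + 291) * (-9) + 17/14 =-680833/266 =-2559.52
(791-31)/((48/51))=1615/2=807.50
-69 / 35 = -1.97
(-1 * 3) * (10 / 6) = -5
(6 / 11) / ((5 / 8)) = 48 / 55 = 0.87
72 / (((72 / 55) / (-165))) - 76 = -9151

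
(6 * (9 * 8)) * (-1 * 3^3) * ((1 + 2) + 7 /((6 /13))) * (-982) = 208081872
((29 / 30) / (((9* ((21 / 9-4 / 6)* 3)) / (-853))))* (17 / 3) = -420529 / 4050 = -103.83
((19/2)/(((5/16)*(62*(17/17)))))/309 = 76/47895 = 0.00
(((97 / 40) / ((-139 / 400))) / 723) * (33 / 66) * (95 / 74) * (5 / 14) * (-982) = 113114125 / 52057446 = 2.17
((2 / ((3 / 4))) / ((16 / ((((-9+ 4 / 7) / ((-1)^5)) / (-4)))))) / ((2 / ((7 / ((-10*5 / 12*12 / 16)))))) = 59 / 150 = 0.39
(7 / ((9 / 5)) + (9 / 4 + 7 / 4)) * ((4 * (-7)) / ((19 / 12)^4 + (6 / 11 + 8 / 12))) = -50383872 / 1710011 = -29.46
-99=-99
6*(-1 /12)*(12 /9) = -2 /3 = -0.67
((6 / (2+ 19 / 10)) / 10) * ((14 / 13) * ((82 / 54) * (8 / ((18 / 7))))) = 32144 / 41067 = 0.78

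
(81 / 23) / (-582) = -27 / 4462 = -0.01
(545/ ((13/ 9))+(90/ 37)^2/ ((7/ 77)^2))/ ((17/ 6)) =6866910/ 17797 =385.85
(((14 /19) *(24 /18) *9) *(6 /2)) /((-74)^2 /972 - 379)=-15309 /215479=-0.07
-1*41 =-41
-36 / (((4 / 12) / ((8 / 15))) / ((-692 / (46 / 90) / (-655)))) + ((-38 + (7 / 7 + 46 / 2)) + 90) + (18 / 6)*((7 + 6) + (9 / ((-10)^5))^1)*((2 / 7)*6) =1792359421 / 75325000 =23.80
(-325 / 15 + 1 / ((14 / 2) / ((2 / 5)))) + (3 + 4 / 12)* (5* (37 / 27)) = 3487 / 2835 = 1.23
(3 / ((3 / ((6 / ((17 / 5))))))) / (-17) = -30 / 289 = -0.10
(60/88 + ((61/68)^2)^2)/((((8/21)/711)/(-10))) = -23341973548005/940780544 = -24811.28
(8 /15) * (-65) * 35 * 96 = -116480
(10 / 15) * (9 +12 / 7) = 50 / 7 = 7.14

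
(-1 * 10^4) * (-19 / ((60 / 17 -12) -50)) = -1615000 / 497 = -3249.50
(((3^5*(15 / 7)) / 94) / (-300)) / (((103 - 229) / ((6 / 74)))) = 81 / 6816880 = 0.00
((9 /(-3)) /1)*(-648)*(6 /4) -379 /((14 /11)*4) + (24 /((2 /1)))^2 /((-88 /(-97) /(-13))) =778.10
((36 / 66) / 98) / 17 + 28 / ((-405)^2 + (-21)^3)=180214 / 354525633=0.00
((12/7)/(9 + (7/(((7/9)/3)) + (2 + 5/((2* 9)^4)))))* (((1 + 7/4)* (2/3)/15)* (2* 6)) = 0.07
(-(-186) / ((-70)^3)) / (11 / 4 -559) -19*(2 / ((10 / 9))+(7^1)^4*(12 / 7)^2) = -12792549223032 / 95396875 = -134098.20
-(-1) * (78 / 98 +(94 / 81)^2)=688843 / 321489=2.14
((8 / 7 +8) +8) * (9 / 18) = 60 / 7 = 8.57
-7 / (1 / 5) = -35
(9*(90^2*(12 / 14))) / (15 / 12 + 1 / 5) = 8748000 / 203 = 43093.60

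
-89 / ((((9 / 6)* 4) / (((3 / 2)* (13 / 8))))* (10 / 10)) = -1157 / 32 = -36.16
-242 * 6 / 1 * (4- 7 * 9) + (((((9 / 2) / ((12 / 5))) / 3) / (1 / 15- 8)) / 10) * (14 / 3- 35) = 23301761 / 272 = 85668.24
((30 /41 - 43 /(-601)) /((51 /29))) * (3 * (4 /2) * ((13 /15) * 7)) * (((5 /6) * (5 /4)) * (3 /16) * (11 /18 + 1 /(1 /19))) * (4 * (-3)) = -92192528155 /120642336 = -764.18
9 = 9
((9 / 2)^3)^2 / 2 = 531441 / 128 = 4151.88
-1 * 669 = -669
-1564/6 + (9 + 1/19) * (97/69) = -108350/437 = -247.94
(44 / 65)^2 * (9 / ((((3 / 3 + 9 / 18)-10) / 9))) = -4.37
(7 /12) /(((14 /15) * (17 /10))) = 25 /68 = 0.37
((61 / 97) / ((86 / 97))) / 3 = 61 / 258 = 0.24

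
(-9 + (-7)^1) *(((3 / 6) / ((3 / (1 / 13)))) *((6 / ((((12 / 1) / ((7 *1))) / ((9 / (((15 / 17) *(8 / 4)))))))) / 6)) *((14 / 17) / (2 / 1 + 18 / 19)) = -133 / 780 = -0.17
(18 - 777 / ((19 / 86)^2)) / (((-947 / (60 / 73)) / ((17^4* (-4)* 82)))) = -9435118303696320 / 24956291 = -378065727.14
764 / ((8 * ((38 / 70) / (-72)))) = -240660 / 19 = -12666.32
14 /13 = 1.08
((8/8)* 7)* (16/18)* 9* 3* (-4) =-672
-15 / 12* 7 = -35 / 4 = -8.75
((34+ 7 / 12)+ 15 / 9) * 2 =145 / 2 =72.50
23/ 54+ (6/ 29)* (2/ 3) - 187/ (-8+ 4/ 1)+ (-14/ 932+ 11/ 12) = 8796388/ 182439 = 48.22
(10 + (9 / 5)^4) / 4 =12811 / 2500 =5.12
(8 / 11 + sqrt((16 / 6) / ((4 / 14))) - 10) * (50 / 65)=-1020 / 143 + 20 * sqrt(21) / 39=-4.78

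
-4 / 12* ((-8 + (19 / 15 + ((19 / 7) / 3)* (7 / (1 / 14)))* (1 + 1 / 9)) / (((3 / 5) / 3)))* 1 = -12410 / 81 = -153.21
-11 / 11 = -1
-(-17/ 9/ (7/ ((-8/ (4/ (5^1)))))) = -170/ 63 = -2.70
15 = 15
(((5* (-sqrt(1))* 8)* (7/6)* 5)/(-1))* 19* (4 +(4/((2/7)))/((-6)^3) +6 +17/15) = 49070.43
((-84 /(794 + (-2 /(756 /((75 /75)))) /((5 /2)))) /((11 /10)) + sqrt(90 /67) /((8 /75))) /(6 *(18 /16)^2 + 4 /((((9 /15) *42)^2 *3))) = -302456851200 /23887632363419 + 10716300 *sqrt(670) /193911467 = 1.42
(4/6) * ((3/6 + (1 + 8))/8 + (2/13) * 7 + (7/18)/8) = 2165/1404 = 1.54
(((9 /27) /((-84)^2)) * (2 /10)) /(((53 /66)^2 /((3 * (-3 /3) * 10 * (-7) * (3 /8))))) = 363 /314608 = 0.00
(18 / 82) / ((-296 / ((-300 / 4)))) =675 / 12136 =0.06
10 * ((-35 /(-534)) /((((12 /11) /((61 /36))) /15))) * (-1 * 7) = -4109875 /38448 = -106.89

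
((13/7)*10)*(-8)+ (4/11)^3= -1383792/9317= -148.52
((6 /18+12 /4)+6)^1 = 28 /3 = 9.33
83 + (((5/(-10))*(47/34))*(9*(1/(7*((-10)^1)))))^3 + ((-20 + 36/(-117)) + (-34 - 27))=2373687802571/1402052288000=1.69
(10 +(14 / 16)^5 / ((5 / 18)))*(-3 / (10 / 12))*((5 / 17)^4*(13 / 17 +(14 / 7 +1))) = -218354175 / 181741696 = -1.20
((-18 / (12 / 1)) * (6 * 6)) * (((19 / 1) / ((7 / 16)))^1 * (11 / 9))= -20064 / 7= -2866.29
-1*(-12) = 12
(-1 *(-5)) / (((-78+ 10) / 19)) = -95 / 68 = -1.40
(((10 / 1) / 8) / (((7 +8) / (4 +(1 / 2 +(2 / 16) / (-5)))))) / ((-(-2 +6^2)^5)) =-179 / 21809003520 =-0.00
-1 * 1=-1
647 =647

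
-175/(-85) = 35/17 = 2.06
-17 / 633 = -0.03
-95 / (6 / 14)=-665 / 3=-221.67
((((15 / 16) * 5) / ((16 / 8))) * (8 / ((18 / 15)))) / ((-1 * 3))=-125 / 24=-5.21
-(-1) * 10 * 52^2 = 27040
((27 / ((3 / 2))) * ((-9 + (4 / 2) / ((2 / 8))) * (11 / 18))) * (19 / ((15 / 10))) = -418 / 3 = -139.33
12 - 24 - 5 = -17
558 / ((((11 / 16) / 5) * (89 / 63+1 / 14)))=5624640 / 2057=2734.39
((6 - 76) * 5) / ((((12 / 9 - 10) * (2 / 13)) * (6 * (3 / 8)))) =350 / 3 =116.67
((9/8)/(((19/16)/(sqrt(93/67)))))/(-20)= -9*sqrt(6231)/12730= -0.06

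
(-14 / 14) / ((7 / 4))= -4 / 7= -0.57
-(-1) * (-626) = -626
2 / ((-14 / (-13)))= 13 / 7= 1.86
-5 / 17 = -0.29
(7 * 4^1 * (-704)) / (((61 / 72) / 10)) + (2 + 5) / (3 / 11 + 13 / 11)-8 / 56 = -1589543777 / 6832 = -232661.56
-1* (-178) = 178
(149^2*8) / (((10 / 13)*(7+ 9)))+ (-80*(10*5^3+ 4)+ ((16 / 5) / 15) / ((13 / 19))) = -334967249 / 3900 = -85889.04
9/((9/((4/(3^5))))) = 4/243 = 0.02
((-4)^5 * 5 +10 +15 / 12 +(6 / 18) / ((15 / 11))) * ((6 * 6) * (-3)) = 2758593 / 5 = 551718.60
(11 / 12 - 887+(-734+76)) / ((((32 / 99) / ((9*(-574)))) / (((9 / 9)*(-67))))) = -1653427498.08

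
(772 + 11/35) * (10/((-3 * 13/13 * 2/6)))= -54062/7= -7723.14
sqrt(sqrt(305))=305^(1 / 4)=4.18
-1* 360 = -360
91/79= 1.15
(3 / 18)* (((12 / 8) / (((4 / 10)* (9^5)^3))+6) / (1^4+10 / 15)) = 1647129056757197 / 2745215094595320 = 0.60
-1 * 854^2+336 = -728980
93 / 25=3.72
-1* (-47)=47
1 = 1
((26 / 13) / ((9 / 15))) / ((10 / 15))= 5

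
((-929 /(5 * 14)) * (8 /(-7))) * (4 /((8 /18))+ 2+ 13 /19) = 177.22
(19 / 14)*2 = 19 / 7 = 2.71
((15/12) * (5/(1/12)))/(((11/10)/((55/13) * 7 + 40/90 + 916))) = 27672250/429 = 64504.08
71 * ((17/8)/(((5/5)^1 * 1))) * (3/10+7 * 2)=172601/80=2157.51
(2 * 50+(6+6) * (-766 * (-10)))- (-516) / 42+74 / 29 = 18683072 / 203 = 92034.84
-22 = -22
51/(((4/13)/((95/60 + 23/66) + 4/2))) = 114699/176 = 651.70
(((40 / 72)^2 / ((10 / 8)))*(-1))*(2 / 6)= -20 / 243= -0.08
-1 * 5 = -5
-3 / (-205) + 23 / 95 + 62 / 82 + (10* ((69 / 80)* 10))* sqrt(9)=809421 / 3116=259.76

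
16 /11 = 1.45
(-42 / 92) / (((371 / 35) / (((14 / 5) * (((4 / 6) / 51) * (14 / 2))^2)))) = -9604 / 9511857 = -0.00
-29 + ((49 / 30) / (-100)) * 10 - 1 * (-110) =24251 / 300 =80.84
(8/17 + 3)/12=59/204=0.29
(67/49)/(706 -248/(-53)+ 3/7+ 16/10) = 17755/9254511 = 0.00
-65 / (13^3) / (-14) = 0.00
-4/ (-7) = 4/ 7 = 0.57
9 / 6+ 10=23 / 2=11.50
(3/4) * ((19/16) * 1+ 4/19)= 1.05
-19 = -19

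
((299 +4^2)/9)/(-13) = -2.69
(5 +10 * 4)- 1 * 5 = 40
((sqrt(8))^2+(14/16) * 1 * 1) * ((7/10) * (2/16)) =497/640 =0.78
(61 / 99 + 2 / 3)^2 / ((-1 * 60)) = -16129 / 588060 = -0.03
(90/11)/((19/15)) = 1350/209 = 6.46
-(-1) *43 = 43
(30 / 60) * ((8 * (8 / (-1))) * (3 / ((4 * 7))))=-24 / 7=-3.43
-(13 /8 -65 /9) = 403 /72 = 5.60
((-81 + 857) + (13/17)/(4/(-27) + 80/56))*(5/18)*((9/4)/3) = 15974605/98736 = 161.79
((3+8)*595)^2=42837025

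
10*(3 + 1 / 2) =35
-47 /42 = -1.12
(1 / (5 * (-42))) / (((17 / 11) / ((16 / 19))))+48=1627832 / 33915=48.00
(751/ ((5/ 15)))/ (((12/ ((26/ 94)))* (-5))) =-9763/ 940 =-10.39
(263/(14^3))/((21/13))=3419/57624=0.06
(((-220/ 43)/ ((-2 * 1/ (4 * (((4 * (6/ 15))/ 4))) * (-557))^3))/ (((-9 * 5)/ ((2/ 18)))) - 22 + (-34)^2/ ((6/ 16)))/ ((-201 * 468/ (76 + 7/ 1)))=-9556375438452537989/ 3538677525479430750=-2.70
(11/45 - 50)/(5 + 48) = -2239/2385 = -0.94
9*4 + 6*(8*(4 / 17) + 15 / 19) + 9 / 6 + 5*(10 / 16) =146399 / 2584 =56.66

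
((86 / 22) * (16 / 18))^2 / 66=59168 / 323433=0.18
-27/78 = -9/26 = -0.35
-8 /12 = -2 /3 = -0.67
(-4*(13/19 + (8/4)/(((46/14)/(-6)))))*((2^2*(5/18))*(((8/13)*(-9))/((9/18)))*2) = -1660160/5681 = -292.23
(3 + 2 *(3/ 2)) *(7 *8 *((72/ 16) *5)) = 7560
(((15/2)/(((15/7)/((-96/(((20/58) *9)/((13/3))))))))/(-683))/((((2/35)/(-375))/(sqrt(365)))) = -9236500 *sqrt(365)/2049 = -86121.56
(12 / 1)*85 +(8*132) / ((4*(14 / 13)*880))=142839 / 140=1020.28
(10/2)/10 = 1/2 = 0.50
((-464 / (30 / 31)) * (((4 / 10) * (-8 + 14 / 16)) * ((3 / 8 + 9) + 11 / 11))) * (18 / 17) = 12759507 / 850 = 15011.18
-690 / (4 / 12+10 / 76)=-1484.15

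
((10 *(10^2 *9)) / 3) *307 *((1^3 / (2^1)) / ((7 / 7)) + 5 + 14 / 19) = 109138500 / 19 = 5744131.58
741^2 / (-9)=-61009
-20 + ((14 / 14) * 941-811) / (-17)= -470 / 17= -27.65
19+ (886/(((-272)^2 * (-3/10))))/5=1053829/55488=18.99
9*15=135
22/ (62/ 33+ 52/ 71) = 25773/ 3059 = 8.43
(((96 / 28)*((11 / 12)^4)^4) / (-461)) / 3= -45949729863572161 / 74577687931785314304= -0.00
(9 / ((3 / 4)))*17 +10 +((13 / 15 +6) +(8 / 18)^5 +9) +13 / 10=27302369 / 118098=231.18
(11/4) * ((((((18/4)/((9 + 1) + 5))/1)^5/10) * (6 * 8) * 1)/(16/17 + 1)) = 0.02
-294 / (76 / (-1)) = 147 / 38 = 3.87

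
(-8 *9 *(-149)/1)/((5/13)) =139464/5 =27892.80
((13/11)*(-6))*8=-624/11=-56.73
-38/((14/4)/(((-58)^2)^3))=-2893220633344/7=-413317233334.86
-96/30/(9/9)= -3.20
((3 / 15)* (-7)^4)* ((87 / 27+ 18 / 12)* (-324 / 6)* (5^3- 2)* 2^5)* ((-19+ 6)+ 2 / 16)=6205326876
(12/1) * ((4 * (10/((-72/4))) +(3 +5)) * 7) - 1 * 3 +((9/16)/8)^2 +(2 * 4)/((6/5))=8011857/16384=489.00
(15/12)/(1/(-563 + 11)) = -690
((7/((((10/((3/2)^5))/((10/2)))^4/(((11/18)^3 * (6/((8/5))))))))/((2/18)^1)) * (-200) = -150399862333875/67108864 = -2241132.59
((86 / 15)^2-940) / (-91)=204104 / 20475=9.97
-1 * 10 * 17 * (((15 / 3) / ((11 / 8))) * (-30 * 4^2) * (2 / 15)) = 435200 / 11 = 39563.64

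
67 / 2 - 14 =39 / 2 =19.50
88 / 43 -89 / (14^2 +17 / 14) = 189390 / 118723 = 1.60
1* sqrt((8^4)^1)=64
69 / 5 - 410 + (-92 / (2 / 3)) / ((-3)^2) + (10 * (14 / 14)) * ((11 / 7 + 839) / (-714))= -5289209 / 12495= -423.31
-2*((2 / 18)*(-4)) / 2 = 4 / 9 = 0.44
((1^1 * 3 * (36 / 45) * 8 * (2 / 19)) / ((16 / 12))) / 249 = 48 / 7885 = 0.01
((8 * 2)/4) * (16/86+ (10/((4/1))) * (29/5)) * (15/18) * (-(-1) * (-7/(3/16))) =-235760/129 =-1827.60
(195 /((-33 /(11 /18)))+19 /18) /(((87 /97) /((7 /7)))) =-2231 /783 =-2.85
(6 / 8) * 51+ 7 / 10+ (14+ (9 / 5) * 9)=1383 / 20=69.15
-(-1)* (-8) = -8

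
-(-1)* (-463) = -463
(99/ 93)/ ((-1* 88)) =-3/ 248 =-0.01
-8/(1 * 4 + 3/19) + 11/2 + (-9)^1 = -857/158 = -5.42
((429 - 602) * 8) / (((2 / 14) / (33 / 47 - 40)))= 17893736 / 47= 380717.79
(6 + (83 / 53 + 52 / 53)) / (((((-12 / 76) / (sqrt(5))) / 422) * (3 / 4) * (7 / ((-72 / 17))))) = 116228928 * sqrt(5) / 6307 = 41207.51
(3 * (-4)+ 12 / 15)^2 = 3136 / 25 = 125.44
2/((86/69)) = 69/43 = 1.60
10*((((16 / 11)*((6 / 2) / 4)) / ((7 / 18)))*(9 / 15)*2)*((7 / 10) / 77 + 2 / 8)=36936 / 4235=8.72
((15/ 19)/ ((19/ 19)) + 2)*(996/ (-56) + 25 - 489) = -18815/ 14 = -1343.93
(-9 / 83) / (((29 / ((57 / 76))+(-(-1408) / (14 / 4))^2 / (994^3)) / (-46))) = 3735569719917 / 28958308000462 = 0.13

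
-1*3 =-3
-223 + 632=409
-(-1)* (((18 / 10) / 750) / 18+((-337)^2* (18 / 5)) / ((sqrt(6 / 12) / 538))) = 311071036.30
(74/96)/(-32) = -37/1536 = -0.02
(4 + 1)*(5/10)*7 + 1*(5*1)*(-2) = 15/2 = 7.50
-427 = -427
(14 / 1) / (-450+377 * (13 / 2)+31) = 28 / 4063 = 0.01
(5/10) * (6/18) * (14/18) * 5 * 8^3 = 8960/27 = 331.85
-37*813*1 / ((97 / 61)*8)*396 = -181659159 / 194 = -936387.42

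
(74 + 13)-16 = 71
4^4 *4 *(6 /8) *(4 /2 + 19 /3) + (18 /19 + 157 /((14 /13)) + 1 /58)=25250816 /3857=6546.75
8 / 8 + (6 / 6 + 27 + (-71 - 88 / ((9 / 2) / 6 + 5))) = -1318 / 23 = -57.30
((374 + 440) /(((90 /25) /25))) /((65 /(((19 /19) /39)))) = 10175 /4563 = 2.23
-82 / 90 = -0.91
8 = 8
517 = 517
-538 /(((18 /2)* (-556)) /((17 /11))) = 4573 /27522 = 0.17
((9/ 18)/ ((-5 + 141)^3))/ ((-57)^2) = 0.00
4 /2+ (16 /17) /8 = 2.12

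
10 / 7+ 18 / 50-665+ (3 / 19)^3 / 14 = -227448263 / 342950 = -663.21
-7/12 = -0.58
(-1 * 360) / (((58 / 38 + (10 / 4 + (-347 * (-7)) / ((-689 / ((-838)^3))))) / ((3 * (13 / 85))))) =-73519056 / 923404718743337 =-0.00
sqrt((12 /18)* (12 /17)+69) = sqrt(20077) /17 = 8.33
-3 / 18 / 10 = -1 / 60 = -0.02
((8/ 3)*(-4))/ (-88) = 4/ 33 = 0.12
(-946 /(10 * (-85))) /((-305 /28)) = -0.10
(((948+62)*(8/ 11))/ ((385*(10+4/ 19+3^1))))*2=61408/ 212597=0.29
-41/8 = -5.12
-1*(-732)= 732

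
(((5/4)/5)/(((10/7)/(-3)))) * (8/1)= -4.20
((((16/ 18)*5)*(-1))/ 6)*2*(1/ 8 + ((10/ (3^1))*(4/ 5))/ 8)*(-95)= 5225/ 81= 64.51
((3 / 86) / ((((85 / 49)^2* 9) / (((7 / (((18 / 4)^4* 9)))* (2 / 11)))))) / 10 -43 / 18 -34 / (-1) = 191369426771287 / 6053865864750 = 31.61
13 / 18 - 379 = -6809 / 18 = -378.28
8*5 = 40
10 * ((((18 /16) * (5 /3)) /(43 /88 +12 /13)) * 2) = 8580 /323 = 26.56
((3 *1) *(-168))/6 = -84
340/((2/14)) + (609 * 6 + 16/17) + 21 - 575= 93176/17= 5480.94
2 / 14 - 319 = -2232 / 7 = -318.86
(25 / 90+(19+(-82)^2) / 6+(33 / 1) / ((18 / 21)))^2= 437939329 / 324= 1351664.60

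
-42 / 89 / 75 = -14 / 2225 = -0.01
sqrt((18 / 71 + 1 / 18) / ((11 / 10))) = 0.53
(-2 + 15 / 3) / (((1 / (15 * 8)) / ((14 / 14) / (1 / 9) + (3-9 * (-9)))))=33480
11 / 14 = 0.79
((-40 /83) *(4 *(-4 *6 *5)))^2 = 368640000 /6889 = 53511.39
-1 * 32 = -32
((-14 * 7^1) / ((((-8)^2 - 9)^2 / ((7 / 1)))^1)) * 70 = -9604 / 605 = -15.87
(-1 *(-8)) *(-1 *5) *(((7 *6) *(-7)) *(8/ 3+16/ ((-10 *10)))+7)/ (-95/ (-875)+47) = 425810/ 687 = 619.81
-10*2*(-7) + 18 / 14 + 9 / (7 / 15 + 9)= 141383 / 994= 142.24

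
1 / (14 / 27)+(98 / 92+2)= 804 / 161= 4.99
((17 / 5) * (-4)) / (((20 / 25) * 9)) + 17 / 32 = -391 / 288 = -1.36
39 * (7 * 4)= 1092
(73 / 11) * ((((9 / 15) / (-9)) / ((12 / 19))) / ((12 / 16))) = -1387 / 1485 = -0.93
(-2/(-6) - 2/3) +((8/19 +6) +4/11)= 4045/627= 6.45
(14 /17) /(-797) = -14 /13549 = -0.00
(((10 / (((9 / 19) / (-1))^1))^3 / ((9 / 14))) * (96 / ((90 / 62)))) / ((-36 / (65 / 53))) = 309587824000 / 9388791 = 32974.19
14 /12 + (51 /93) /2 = 134 /93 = 1.44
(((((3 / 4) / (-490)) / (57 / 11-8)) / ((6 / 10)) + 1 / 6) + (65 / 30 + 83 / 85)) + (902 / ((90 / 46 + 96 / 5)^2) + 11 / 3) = 54983828540719 / 6114358577880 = 8.99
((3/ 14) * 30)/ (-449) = -0.01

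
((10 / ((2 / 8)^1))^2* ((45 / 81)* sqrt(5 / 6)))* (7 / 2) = 2840.04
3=3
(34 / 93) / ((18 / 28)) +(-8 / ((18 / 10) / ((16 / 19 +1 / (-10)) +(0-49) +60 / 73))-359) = -171357145 / 1160919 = -147.60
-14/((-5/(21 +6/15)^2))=160286/125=1282.29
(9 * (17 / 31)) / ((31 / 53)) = 8109 / 961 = 8.44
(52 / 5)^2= 108.16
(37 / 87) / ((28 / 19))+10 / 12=911 / 812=1.12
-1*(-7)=7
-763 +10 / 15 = -2287 / 3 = -762.33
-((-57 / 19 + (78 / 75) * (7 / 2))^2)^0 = -1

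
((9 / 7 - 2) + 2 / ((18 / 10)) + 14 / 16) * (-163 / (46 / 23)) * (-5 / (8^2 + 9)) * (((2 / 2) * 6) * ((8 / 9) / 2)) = 522415 / 27594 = 18.93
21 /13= 1.62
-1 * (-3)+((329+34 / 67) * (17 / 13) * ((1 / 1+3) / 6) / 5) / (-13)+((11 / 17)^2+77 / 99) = -32833081 / 147255615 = -0.22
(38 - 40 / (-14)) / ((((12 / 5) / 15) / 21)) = 10725 / 2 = 5362.50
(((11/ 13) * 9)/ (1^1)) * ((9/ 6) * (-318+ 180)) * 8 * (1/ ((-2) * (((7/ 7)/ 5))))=31527.69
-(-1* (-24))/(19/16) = -384/19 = -20.21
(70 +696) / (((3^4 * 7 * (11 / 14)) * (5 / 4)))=6128 / 4455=1.38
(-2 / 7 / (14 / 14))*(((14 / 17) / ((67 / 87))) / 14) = -174 / 7973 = -0.02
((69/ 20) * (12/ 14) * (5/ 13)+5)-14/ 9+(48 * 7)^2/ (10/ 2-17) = -15402799/ 1638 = -9403.42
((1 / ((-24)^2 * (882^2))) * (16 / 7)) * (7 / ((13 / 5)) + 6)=113 / 2548479024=0.00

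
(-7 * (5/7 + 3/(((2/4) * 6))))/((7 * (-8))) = 3/14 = 0.21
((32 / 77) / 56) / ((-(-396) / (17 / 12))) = 17 / 640332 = 0.00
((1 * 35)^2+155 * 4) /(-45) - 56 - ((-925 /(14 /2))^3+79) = 791392757 /343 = 2307267.51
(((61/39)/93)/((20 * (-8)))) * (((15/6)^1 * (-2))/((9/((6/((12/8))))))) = 61/261144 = 0.00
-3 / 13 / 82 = -3 / 1066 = -0.00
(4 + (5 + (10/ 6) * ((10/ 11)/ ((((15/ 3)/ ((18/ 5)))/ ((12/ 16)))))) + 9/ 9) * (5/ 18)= 595/ 198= 3.01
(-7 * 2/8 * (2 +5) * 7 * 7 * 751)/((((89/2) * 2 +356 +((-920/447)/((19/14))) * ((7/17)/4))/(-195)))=10153289036709/51381604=197605.53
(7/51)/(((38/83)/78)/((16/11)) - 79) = -120848/69553103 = -0.00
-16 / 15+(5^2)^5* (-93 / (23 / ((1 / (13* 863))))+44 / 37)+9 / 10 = 665050009983881 / 57284214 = 11609655.85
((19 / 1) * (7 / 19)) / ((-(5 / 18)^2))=-2268 / 25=-90.72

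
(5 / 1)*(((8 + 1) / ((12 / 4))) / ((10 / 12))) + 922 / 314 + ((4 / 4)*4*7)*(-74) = -322017 / 157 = -2051.06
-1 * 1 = -1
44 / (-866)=-22 / 433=-0.05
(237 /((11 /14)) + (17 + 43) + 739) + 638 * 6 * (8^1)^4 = 172486475 /11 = 15680588.64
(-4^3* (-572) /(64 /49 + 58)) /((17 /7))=6278272 /24701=254.17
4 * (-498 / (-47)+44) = 10264 / 47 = 218.38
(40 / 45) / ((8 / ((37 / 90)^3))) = 50653 / 6561000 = 0.01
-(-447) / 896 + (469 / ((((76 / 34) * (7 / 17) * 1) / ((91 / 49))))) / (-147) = -14861545 / 2502528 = -5.94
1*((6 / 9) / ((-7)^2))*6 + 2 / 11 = 142 / 539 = 0.26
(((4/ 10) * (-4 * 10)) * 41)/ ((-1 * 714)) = 0.92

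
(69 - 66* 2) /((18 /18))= -63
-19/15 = -1.27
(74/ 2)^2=1369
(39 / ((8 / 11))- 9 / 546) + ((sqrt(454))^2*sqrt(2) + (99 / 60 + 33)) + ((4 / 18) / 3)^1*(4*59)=10392127 / 98280 + 454*sqrt(2)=747.79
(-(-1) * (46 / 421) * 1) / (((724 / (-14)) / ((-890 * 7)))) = 1003030 / 76201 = 13.16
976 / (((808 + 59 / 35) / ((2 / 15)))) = 13664 / 85017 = 0.16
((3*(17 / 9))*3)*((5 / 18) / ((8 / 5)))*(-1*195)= -27625 / 48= -575.52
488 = 488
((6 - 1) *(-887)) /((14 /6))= -13305 /7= -1900.71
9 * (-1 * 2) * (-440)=7920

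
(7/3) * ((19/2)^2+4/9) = 22855/108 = 211.62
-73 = -73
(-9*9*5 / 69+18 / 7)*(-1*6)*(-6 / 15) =-6372 / 805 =-7.92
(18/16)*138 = 621/4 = 155.25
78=78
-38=-38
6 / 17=0.35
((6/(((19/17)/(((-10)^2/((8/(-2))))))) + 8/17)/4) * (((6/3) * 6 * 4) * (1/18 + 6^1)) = -9417164/969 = -9718.44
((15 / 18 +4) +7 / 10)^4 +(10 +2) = 48065821 / 50625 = 949.45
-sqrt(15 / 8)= -sqrt(30) / 4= -1.37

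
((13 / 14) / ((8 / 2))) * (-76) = -247 / 14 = -17.64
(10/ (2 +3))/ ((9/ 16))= 3.56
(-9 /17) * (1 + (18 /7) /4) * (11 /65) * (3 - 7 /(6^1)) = -8349 /30940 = -0.27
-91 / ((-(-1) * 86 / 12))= -546 / 43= -12.70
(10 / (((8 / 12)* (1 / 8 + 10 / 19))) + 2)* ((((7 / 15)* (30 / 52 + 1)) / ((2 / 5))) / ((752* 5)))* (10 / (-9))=-118531 / 8710416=-0.01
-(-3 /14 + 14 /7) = -1.79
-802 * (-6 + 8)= -1604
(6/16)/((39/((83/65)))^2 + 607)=20667/84862784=0.00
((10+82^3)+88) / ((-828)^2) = 30637 / 38088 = 0.80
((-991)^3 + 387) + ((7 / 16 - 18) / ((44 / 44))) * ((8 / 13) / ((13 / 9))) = -328955759321 / 338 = -973241891.48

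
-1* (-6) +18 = 24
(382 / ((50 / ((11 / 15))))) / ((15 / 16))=33616 / 5625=5.98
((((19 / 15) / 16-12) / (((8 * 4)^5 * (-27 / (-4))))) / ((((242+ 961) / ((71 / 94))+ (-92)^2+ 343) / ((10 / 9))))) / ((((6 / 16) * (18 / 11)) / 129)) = -96080963 / 81277300405960704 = -0.00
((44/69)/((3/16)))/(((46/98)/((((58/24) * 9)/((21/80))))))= 2858240/4761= 600.34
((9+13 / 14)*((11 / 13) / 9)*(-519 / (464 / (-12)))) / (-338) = -264517 / 7135856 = -0.04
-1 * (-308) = 308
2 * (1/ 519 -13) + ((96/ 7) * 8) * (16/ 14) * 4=12093836/ 25431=475.55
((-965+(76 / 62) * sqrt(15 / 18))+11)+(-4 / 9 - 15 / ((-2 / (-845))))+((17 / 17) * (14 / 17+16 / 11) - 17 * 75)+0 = -28828667 / 3366+19 * sqrt(30) / 93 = -8563.55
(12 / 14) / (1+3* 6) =6 / 133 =0.05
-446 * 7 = -3122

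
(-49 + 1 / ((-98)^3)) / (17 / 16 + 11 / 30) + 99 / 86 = -114990488127 / 3470410202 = -33.13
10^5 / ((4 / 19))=475000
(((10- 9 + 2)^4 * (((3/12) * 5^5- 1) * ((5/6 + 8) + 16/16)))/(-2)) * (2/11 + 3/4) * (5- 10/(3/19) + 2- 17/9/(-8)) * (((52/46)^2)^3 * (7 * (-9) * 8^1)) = -27817968320749495161/1628394779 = -17083061601.21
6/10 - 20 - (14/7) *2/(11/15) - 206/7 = -20899/385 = -54.28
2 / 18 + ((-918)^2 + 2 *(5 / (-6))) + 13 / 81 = 68260531 / 81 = 842722.60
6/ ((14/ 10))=4.29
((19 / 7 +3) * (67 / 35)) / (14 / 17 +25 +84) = 9112 / 91483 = 0.10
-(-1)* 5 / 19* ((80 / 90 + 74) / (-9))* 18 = -39.42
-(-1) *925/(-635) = -185/127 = -1.46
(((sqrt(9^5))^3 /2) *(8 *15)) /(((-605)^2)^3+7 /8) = 2295825120 /130767849030041669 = 0.00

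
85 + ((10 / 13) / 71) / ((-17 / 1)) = 85.00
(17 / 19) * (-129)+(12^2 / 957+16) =-601679 / 6061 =-99.27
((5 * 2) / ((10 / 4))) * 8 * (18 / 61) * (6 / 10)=1728 / 305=5.67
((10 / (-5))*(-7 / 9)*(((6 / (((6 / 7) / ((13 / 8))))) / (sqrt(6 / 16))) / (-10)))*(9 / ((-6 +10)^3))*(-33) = 13.41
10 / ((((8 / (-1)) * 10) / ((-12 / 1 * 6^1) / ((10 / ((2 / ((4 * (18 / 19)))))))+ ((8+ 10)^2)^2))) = -524861 / 40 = -13121.52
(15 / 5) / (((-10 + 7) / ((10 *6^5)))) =-77760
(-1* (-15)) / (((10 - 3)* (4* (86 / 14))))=0.09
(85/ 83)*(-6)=-510/ 83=-6.14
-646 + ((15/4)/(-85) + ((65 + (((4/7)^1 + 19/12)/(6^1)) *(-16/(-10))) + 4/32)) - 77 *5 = -41355359/42840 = -965.34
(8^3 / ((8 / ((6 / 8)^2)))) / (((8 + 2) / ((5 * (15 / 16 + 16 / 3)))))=903 / 8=112.88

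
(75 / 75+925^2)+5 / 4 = 855627.25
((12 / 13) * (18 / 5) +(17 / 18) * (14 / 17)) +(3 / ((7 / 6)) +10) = 68273 / 4095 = 16.67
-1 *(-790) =790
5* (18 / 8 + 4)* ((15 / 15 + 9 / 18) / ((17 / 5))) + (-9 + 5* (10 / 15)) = 3313 / 408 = 8.12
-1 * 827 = -827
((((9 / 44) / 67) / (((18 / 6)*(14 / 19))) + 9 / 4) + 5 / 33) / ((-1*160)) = -27047 / 1800960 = -0.02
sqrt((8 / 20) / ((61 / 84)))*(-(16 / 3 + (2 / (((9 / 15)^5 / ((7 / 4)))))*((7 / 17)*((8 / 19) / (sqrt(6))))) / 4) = sqrt(12810)*(-627912 - 153125*sqrt(6)) / 71817435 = -1.58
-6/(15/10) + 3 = -1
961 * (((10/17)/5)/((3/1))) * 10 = 19220/51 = 376.86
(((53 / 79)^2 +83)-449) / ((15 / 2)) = -4562794 / 93615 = -48.74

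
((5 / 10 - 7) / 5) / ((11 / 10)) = -1.18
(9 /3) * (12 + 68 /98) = 1866 /49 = 38.08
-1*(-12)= 12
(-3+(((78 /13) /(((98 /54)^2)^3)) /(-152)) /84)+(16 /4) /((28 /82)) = 8.71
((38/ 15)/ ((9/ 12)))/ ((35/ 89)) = 13528/ 1575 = 8.59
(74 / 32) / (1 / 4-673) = -37 / 10764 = -0.00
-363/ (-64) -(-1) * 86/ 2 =3115/ 64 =48.67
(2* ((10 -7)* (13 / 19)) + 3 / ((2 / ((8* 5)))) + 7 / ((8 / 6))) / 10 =5271 / 760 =6.94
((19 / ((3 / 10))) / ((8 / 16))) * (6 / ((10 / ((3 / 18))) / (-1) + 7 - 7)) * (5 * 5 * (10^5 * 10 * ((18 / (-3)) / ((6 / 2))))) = 1900000000 / 3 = 633333333.33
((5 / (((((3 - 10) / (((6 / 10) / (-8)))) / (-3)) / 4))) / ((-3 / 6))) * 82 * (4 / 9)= 328 / 7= 46.86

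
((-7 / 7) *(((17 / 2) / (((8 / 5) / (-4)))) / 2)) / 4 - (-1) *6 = 8.66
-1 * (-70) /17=70 /17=4.12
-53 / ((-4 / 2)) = 53 / 2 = 26.50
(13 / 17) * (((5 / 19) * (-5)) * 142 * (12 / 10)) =-55380 / 323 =-171.46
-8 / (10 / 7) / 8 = -7 / 10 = -0.70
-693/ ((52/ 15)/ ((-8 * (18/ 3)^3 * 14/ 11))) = 5715360/ 13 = 439643.08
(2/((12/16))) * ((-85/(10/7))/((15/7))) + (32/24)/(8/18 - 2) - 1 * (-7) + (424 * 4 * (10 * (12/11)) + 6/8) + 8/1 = 255615359/13860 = 18442.67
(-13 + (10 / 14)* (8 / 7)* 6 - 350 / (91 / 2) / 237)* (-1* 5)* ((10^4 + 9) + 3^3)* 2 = 9480600040 / 11613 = 816378.20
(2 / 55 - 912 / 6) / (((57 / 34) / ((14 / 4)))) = -331534 / 1045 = -317.26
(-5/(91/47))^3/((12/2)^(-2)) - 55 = -508649905/753571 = -674.99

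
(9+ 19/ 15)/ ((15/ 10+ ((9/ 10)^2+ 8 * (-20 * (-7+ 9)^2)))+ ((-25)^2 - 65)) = -3080/ 23307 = -0.13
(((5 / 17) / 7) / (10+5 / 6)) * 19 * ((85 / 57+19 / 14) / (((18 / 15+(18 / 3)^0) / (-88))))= -90920 / 10829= -8.40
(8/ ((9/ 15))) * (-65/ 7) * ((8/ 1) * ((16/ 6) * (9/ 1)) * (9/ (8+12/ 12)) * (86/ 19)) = -14310400/ 133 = -107596.99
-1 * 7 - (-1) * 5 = -2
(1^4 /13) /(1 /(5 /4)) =5 /52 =0.10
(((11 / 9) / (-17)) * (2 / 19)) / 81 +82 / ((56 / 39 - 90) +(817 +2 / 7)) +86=4033854266002 / 46844040447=86.11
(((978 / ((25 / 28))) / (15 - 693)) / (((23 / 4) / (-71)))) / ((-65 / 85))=-22034992 / 844675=-26.09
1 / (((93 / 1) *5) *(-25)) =-1 / 11625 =-0.00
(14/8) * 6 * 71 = 1491/2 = 745.50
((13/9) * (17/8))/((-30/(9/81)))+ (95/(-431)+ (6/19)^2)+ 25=24.87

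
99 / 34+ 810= 27639 / 34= 812.91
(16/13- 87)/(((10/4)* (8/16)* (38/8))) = -3568/247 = -14.45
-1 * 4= -4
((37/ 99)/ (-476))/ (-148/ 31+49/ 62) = 1147/ 5819814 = 0.00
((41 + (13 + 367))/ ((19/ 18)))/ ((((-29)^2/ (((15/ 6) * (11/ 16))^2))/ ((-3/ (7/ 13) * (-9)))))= 4023065475/ 57268736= 70.25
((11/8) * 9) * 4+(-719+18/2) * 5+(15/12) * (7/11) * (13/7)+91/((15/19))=-2233279/660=-3383.76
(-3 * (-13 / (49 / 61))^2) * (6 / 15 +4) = -41504034 / 12005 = -3457.23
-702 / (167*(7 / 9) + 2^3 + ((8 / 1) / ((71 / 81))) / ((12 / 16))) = -4.68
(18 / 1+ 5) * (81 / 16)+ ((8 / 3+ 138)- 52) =9845 / 48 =205.10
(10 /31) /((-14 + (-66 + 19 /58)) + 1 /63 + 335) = 7308 /5784755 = 0.00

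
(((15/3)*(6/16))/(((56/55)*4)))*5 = 4125/1792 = 2.30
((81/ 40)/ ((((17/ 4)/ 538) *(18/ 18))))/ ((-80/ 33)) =-719037/ 6800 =-105.74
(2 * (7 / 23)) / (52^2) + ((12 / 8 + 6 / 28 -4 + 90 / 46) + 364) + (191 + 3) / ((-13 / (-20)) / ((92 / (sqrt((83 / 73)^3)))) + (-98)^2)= 9617095493341483349154742597 / 26443022637024166517273384 -28116668320 * sqrt(6059) / 121481047801390011197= 363.69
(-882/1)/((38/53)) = -23373/19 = -1230.16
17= 17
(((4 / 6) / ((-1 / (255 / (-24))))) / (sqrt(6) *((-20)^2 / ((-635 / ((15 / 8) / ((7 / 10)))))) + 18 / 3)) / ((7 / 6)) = 1349375 *sqrt(6) / 2491926 + 9596755 / 4983852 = 3.25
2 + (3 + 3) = 8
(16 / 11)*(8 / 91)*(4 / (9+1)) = 256 / 5005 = 0.05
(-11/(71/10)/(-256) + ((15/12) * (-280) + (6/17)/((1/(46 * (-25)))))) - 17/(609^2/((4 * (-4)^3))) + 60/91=-755.21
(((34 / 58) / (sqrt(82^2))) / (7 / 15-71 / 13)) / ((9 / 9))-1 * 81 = -187613247 / 2316172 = -81.00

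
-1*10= -10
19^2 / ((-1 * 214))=-361 / 214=-1.69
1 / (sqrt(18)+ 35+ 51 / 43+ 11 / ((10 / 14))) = 794855 / 40726077 - 46225* sqrt(2) / 40726077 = 0.02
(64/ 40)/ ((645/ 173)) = 0.43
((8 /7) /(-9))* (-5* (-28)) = -160 /9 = -17.78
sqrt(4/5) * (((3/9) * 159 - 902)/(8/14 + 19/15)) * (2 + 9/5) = -677502 * sqrt(5)/965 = -1569.89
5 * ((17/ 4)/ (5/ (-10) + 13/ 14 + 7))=595/ 208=2.86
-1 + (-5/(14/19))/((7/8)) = -8.76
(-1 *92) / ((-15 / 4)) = 24.53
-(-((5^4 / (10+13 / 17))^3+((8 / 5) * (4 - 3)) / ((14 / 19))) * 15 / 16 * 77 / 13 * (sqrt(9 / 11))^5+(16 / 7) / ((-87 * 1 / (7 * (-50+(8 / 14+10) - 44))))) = -9344 / 609+1133505007295949 * sqrt(11) / 5712657808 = 658069.03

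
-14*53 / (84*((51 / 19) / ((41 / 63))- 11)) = 1.28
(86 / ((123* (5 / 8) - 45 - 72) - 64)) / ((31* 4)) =-172 / 25823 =-0.01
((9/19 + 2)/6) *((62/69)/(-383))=-1457/1506339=-0.00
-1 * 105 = -105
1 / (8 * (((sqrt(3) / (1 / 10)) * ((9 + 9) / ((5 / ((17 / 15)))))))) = 0.00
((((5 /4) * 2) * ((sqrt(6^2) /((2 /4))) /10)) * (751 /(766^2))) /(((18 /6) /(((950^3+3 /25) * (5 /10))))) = 16097215627253 /29337800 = 548685.16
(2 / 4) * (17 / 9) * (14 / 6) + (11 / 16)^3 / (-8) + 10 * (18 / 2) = 81539999 / 884736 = 92.16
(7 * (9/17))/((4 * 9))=7/68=0.10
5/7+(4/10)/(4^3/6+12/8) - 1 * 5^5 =-7982466/2555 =-3124.25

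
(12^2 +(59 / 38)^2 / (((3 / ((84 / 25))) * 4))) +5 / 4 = 1316973 / 9025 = 145.92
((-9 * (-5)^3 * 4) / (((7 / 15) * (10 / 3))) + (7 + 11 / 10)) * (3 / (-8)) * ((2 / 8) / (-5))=54.39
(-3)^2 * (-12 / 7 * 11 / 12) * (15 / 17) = -1485 / 119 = -12.48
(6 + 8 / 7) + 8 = 106 / 7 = 15.14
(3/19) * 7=21/19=1.11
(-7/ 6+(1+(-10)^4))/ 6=59999/ 36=1666.64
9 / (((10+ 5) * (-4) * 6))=-1 / 40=-0.02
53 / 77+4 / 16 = 289 / 308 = 0.94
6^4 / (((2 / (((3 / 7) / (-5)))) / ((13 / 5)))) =-25272 / 175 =-144.41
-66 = -66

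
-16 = -16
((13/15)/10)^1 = 13/150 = 0.09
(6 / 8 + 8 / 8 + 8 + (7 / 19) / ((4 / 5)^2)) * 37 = 116143 / 304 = 382.05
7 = 7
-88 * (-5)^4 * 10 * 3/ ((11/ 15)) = -2250000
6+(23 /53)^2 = 17383 /2809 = 6.19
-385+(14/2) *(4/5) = -1897/5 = -379.40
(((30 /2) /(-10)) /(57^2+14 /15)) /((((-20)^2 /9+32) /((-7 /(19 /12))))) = 0.00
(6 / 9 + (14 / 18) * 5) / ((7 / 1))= 41 / 63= 0.65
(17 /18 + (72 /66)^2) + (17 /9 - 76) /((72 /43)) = -42.13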